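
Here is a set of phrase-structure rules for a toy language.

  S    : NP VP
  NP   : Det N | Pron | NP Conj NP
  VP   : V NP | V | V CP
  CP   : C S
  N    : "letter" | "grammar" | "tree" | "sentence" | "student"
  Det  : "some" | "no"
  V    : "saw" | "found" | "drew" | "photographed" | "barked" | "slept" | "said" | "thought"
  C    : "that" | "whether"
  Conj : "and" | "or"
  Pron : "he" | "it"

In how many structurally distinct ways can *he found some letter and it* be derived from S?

1

[S [NP [Pron he]] [VP [V found] [NP [NP [Det some] [N letter]] [Conj and] [NP [Pron it]]]]]
No rule offers an alternative attachment or grouping for any span, so this is the only derivation.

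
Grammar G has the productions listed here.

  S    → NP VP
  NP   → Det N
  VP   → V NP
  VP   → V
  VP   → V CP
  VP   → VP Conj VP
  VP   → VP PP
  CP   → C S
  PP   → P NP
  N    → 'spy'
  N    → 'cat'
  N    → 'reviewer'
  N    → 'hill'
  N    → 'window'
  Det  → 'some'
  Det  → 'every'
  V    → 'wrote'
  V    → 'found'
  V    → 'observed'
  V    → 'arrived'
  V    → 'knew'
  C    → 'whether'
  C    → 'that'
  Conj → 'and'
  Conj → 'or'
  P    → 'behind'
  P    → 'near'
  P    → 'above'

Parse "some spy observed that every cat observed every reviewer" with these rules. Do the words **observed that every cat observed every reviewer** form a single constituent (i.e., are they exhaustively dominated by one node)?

[S [NP [Det some] [N spy]] [VP [V observed] [CP [C that] [S [NP [Det every] [N cat]] [VP [V observed] [NP [Det every] [N reviewer]]]]]]]
The words 'observed that every cat observed every reviewer' are exhaustively dominated by a single VP node (built by VP → V CP), so they form a constituent.

Yes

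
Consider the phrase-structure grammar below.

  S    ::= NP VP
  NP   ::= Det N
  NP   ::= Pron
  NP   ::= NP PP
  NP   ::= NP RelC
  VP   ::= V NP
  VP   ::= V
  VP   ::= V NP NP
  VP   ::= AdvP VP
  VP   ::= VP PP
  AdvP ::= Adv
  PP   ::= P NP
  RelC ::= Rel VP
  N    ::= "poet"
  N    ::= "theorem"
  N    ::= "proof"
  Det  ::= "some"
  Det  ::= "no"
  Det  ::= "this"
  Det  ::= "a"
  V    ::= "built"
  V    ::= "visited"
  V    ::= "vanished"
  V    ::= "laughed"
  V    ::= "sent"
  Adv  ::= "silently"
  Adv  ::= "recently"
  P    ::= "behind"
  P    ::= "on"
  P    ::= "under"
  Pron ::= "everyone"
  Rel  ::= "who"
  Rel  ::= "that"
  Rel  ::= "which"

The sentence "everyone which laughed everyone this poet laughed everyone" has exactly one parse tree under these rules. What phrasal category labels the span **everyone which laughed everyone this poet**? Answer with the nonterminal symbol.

S
  NP
    NP
      Pron: everyone
    RelC
      Rel: which
      VP
        V: laughed
        NP
          Pron: everyone
        NP
          Det: this
          N: poet
  VP
    V: laughed
    NP
      Pron: everyone
The span 'everyone which laughed everyone this poet' is the NP node built by NP → NP RelC.

NP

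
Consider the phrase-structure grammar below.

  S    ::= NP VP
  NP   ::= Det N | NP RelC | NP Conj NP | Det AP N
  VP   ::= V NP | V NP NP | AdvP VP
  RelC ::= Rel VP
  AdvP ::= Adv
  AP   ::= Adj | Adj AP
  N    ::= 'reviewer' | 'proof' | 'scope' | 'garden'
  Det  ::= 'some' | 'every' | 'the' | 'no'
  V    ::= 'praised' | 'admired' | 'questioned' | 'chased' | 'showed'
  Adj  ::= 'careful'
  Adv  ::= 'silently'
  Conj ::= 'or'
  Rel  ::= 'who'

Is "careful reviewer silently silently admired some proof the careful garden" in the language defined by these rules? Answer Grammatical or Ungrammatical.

Ungrammatical

For S → NP VP, no prefix of the string parses as an NP.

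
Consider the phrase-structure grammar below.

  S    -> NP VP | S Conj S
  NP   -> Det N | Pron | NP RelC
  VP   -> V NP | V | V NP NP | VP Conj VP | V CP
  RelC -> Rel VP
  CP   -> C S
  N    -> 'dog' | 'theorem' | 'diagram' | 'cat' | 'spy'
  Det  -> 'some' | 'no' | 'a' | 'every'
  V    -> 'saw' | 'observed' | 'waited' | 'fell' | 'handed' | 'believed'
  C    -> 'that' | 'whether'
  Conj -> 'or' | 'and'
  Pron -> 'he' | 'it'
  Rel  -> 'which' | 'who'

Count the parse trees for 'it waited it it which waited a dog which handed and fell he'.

6

Two of the 6 distinct bracketings:
[S [NP [Pron it]] [VP [V waited] [NP [Pron it]] [NP [NP [Pron it]] [RelC [Rel which] [VP [V waited] [NP [NP [Det a] [N dog]] [RelC [Rel which] [VP [VP [V handed]] [Conj and] [VP [V fell] [NP [Pron he]]]]]]]]]]]
[S [NP [Pron it]] [VP [V waited] [NP [Pron it]] [NP [NP [Pron it]] [RelC [Rel which] [VP [V waited] [NP [NP [Det a] [N dog]] [RelC [Rel which] [VP [VP [V handed]] [Conj and] [VP [V fell]]]]] [NP [Pron he]]]]]]]
The difference turns on whether VP → V NP is used at the relevant span, versus an alternative expansion of VP.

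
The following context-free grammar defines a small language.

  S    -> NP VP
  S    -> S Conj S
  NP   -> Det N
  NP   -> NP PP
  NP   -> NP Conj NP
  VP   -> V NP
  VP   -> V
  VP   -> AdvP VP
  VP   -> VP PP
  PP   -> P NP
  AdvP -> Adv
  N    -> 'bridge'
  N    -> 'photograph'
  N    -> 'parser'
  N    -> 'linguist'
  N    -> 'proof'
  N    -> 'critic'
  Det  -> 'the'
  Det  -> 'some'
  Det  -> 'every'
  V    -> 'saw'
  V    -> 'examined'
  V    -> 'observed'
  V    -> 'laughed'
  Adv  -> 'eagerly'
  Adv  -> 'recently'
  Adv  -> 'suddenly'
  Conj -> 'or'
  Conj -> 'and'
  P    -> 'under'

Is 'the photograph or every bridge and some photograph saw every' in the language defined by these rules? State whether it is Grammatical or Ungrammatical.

For S → NP VP, every NP-prefix leaves a non-VP remainder: after 'the photograph' the remainder is not a VP; after 'the photograph or every bridge' the remainder is not a VP; after 'the photograph or every bridge and some photograph' the remainder is not a VP. The alternative S rule S → S Conj S likewise has no satisfying split.

Ungrammatical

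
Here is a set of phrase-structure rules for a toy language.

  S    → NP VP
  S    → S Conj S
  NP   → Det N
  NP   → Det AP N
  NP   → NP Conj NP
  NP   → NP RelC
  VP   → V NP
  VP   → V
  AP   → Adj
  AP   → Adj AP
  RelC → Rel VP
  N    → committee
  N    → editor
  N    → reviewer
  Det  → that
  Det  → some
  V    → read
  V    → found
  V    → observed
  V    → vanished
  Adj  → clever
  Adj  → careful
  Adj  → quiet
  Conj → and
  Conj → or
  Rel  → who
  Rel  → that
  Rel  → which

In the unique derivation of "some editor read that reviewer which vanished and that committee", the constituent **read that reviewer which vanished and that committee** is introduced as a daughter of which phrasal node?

[S [NP [Det some] [N editor]] [VP [V read] [NP [NP [NP [Det that] [N reviewer]] [RelC [Rel which] [VP [V vanished]]]] [Conj and] [NP [Det that] [N committee]]]]]
The span 'read that reviewer which vanished and that committee' is the VP node built by VP → V NP.
Its mother is the S built by S → NP VP.

S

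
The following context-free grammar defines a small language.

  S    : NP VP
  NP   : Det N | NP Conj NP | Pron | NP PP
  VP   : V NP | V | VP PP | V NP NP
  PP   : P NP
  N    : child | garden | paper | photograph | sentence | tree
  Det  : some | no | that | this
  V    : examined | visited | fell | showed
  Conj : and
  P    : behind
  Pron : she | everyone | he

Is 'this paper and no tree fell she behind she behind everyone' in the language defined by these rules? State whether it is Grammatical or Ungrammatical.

[S [NP [NP [Det this] [N paper]] [Conj and] [NP [Det no] [N tree]]] [VP [V fell] [NP [NP [Pron she]] [PP [P behind] [NP [NP [Pron she]] [PP [P behind] [NP [Pron everyone]]]]]]]]
The bracketing above is licensed at every node by one of the given productions, with S at the root.

Grammatical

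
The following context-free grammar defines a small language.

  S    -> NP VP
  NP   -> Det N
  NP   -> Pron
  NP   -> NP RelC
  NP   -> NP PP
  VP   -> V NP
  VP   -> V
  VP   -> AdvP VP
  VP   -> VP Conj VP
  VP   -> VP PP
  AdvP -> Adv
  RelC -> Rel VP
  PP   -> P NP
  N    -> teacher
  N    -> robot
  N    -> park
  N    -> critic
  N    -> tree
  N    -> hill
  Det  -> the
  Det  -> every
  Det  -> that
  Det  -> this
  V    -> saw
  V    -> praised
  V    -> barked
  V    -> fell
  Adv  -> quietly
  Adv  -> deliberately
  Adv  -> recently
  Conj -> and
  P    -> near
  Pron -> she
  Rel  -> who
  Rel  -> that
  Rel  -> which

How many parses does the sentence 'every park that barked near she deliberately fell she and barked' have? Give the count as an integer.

Two of the 4 distinct bracketings:
[S [NP [NP [Det every] [N park]] [RelC [Rel that] [VP [VP [V barked]] [PP [P near] [NP [Pron she]]]]]] [VP [AdvP [Adv deliberately]] [VP [VP [V fell] [NP [Pron she]]] [Conj and] [VP [V barked]]]]]
[S [NP [NP [Det every] [N park]] [RelC [Rel that] [VP [VP [V barked]] [PP [P near] [NP [Pron she]]]]]] [VP [VP [AdvP [Adv deliberately]] [VP [V fell] [NP [Pron she]]]] [Conj and] [VP [V barked]]]]
The trees differ in how a recursive rule is bracketed over the same span.

4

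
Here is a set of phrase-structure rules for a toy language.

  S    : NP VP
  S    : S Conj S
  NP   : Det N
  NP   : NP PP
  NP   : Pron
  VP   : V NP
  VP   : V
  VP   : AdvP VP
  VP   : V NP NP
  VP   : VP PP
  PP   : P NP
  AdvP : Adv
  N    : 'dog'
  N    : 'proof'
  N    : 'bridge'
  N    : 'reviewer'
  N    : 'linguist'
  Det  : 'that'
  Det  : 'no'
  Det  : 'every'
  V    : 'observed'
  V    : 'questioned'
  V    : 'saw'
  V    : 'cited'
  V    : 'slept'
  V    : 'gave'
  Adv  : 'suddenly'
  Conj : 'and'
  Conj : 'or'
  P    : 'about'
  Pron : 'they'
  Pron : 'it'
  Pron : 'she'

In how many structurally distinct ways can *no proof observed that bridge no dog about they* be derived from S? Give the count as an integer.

The two bracketings:
[S [NP [Det no] [N proof]] [VP [V observed] [NP [Det that] [N bridge]] [NP [NP [Det no] [N dog]] [PP [P about] [NP [Pron they]]]]]]
[S [NP [Det no] [N proof]] [VP [VP [V observed] [NP [Det that] [N bridge]] [NP [Det no] [N dog]]] [PP [P about] [NP [Pron they]]]]]
The difference turns on whether NP → NP PP is used at the relevant span, versus an alternative expansion of NP.

2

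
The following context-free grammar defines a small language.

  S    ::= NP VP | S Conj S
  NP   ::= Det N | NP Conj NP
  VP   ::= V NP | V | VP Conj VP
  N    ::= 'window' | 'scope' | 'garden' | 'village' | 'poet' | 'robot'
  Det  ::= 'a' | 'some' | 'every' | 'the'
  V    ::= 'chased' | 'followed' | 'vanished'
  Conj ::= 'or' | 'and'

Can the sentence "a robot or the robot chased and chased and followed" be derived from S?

Grammatical

[S [NP [NP [Det a] [N robot]] [Conj or] [NP [Det the] [N robot]]] [VP [VP [V chased]] [Conj and] [VP [VP [V chased]] [Conj and] [VP [V followed]]]]]
Every word is introduced by a lexical rule and the phrasal rules combine the resulting categories into a single S.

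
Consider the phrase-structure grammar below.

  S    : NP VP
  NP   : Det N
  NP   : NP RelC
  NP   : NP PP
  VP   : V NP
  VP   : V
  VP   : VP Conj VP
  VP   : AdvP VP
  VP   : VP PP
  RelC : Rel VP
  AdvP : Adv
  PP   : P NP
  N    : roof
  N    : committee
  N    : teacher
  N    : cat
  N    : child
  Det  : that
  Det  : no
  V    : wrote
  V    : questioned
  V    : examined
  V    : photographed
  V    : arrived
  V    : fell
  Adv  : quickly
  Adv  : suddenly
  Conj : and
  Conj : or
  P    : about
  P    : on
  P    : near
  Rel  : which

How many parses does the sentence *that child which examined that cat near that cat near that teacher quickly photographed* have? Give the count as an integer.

Two of the 9 distinct bracketings:
[S [NP [NP [Det that] [N child]] [RelC [Rel which] [VP [V examined] [NP [NP [Det that] [N cat]] [PP [P near] [NP [NP [Det that] [N cat]] [PP [P near] [NP [Det that] [N teacher]]]]]]]]] [VP [AdvP [Adv quickly]] [VP [V photographed]]]]
[S [NP [NP [Det that] [N child]] [RelC [Rel which] [VP [V examined] [NP [NP [NP [Det that] [N cat]] [PP [P near] [NP [Det that] [N cat]]]] [PP [P near] [NP [Det that] [N teacher]]]]]]] [VP [AdvP [Adv quickly]] [VP [V photographed]]]]
The trees differ in how a recursive rule is bracketed over the same span.

9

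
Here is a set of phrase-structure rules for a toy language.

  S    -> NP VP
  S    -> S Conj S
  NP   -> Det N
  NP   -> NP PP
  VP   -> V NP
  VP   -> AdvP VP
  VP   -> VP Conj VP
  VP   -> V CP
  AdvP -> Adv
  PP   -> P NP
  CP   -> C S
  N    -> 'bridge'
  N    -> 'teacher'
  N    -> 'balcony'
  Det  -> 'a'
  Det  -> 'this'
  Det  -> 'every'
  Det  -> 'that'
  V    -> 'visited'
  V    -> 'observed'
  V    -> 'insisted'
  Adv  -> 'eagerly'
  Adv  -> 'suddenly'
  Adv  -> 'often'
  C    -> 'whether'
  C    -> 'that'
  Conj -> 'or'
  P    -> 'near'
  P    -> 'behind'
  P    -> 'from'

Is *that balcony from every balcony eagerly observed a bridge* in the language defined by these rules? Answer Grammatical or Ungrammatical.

[S [NP [NP [Det that] [N balcony]] [PP [P from] [NP [Det every] [N balcony]]]] [VP [AdvP [Adv eagerly]] [VP [V observed] [NP [Det a] [N bridge]]]]]
The bracketing above is licensed at every node by one of the given productions, with S at the root.

Grammatical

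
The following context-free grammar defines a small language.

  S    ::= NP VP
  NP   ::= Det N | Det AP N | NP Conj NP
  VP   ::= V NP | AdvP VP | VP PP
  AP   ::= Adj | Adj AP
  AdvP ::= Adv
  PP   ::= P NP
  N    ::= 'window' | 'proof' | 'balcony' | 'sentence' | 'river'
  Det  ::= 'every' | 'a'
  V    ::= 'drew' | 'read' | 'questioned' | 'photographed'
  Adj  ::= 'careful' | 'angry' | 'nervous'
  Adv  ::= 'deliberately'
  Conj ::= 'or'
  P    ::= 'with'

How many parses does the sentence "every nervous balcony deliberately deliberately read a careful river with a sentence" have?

3

Two of the 3 distinct bracketings:
[S [NP [Det every] [AP [Adj nervous]] [N balcony]] [VP [AdvP [Adv deliberately]] [VP [AdvP [Adv deliberately]] [VP [VP [V read] [NP [Det a] [AP [Adj careful]] [N river]]] [PP [P with] [NP [Det a] [N sentence]]]]]]]
[S [NP [Det every] [AP [Adj nervous]] [N balcony]] [VP [AdvP [Adv deliberately]] [VP [VP [AdvP [Adv deliberately]] [VP [V read] [NP [Det a] [AP [Adj careful]] [N river]]]] [PP [P with] [NP [Det a] [N sentence]]]]]]
The trees differ in how a recursive rule is bracketed over the same span.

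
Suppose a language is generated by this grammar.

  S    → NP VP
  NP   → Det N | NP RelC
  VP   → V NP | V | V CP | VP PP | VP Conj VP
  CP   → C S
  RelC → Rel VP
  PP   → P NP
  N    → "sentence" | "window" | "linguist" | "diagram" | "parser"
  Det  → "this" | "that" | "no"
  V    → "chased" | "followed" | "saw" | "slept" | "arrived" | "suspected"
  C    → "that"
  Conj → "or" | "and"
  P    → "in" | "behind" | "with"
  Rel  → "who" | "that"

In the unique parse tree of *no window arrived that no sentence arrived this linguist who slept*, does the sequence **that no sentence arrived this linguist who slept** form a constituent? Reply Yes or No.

Yes

[S [NP [Det no] [N window]] [VP [V arrived] [CP [C that] [S [NP [Det no] [N sentence]] [VP [V arrived] [NP [NP [Det this] [N linguist]] [RelC [Rel who] [VP [V slept]]]]]]]]]
The words 'that no sentence arrived this linguist who slept' are exhaustively dominated by a single CP node (built by CP → C S), so they form a constituent.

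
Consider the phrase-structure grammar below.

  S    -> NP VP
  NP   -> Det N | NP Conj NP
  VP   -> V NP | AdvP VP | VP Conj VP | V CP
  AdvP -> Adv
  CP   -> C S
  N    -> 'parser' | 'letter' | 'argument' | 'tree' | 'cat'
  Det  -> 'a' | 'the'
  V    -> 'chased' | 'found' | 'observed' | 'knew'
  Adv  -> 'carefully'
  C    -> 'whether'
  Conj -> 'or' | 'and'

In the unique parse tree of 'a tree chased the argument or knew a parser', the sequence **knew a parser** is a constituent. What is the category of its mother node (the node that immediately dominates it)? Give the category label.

S
  NP
    Det: a
    N: tree
  VP
    VP
      V: chased
      NP
        Det: the
        N: argument
    Conj: or
    VP
      V: knew
      NP
        Det: a
        N: parser
The span 'knew a parser' is the VP node built by VP → V NP.
Its mother is the VP built by VP → VP Conj VP.

VP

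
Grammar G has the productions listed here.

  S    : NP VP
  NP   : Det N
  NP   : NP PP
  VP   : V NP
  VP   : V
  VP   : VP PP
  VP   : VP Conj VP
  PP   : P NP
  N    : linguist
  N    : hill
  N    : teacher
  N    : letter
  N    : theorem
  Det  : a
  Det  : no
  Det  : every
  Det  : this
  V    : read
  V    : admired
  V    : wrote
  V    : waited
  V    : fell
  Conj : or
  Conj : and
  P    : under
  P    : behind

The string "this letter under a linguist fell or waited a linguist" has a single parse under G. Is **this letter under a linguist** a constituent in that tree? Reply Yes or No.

[S [NP [NP [Det this] [N letter]] [PP [P under] [NP [Det a] [N linguist]]]] [VP [VP [V fell]] [Conj or] [VP [V waited] [NP [Det a] [N linguist]]]]]
The words 'this letter under a linguist' are exhaustively dominated by a single NP node (built by NP → NP PP), so they form a constituent.

Yes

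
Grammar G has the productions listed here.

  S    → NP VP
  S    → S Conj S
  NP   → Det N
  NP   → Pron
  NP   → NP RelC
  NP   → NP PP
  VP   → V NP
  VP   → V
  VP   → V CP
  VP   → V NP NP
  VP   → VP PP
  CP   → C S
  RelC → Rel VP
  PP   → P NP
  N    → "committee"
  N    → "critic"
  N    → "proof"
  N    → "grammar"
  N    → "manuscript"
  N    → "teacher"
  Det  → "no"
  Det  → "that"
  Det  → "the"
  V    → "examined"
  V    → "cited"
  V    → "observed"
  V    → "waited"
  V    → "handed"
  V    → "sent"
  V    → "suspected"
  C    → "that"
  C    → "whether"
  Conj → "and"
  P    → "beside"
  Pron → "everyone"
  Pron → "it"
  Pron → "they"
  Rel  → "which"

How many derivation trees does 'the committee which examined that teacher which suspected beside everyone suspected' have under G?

6

Two of the 6 distinct bracketings:
[S [NP [NP [Det the] [N committee]] [RelC [Rel which] [VP [V examined] [NP [NP [Det that] [N teacher]] [RelC [Rel which] [VP [VP [V suspected]] [PP [P beside] [NP [Pron everyone]]]]]]]]] [VP [V suspected]]]
[S [NP [NP [Det the] [N committee]] [RelC [Rel which] [VP [V examined] [NP [NP [NP [Det that] [N teacher]] [RelC [Rel which] [VP [V suspected]]]] [PP [P beside] [NP [Pron everyone]]]]]]] [VP [V suspected]]]
The difference turns on whether NP → NP PP is used at the relevant span, versus an alternative expansion of NP.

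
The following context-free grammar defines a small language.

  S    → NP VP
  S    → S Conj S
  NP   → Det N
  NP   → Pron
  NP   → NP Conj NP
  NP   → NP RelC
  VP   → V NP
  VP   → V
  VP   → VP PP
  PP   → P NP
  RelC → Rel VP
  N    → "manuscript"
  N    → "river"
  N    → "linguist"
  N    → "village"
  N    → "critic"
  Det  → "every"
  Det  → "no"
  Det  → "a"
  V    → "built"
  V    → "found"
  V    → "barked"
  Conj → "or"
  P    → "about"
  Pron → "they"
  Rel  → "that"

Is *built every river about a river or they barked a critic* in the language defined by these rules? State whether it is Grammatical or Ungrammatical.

Ungrammatical

For S → NP VP, no prefix of the string parses as an NP. The alternative S rule S → S Conj S likewise has no satisfying split.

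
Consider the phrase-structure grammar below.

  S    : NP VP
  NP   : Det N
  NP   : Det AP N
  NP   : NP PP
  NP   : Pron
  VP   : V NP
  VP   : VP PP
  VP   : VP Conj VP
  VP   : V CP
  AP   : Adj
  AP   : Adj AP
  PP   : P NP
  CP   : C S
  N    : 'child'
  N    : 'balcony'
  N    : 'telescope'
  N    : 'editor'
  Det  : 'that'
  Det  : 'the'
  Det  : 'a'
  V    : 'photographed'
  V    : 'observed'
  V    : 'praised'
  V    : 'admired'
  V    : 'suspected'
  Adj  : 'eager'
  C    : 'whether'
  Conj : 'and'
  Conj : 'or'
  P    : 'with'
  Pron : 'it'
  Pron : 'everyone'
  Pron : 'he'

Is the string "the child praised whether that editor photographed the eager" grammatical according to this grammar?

For S → NP VP, the only prefix that parses as NP is 'the child', but the remainder 'praised whether that editor photographed the eager' is not a VP under these rules.

Ungrammatical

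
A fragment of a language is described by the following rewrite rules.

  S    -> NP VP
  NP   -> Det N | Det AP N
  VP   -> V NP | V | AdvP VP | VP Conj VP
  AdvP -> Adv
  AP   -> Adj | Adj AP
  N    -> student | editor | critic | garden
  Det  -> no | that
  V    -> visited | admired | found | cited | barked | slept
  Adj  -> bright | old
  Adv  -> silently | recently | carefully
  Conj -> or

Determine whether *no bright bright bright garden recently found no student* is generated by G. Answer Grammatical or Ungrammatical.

S
  NP
    Det: no
    AP
      Adj: bright
      AP
        Adj: bright
        AP
          Adj: bright
    N: garden
  VP
    AdvP
      Adv: recently
    VP
      V: found
      NP
        Det: no
        N: student
The bracketing above is licensed at every node by one of the given productions, with S at the root.

Grammatical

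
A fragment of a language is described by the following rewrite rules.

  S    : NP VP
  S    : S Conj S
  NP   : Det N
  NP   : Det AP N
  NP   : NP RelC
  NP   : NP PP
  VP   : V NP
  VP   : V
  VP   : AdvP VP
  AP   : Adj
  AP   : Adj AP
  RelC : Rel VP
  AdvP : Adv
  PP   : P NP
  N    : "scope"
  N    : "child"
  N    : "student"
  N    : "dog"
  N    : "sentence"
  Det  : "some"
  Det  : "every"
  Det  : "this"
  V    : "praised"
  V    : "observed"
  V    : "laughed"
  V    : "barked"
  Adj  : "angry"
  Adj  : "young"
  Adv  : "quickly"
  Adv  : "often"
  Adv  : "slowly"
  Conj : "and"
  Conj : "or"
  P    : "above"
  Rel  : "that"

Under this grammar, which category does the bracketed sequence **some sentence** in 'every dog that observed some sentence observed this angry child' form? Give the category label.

NP

[S [NP [NP [Det every] [N dog]] [RelC [Rel that] [VP [V observed] [NP [Det some] [N sentence]]]]] [VP [V observed] [NP [Det this] [AP [Adj angry]] [N child]]]]
The span 'some sentence' is the NP node built by NP → Det N.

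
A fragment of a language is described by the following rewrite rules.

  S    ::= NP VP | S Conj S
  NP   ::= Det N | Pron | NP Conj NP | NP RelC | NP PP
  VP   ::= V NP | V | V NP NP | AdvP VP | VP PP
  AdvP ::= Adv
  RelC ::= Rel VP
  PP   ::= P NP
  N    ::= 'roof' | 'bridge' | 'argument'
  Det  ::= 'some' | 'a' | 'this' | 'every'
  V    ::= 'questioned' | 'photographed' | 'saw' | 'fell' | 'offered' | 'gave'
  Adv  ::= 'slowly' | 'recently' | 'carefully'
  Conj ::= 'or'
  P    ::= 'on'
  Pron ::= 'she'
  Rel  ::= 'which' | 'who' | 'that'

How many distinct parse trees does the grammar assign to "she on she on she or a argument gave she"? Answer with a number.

5

Two of the 5 distinct bracketings:
[S [NP [NP [NP [Pron she]] [PP [P on] [NP [NP [Pron she]] [PP [P on] [NP [Pron she]]]]]] [Conj or] [NP [Det a] [N argument]]] [VP [V gave] [NP [Pron she]]]]
[S [NP [NP [NP [NP [Pron she]] [PP [P on] [NP [Pron she]]]] [PP [P on] [NP [Pron she]]]] [Conj or] [NP [Det a] [N argument]]] [VP [V gave] [NP [Pron she]]]]
The trees differ in how a recursive rule is bracketed over the same span.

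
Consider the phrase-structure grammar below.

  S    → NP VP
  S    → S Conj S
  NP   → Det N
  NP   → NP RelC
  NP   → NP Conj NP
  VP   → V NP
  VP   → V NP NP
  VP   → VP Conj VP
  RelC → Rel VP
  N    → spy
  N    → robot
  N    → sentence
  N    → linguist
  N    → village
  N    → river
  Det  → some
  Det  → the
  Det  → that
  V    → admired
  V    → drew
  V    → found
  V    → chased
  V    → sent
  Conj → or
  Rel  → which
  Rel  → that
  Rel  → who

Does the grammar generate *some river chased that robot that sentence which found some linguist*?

Grammatical

[S [NP [Det some] [N river]] [VP [V chased] [NP [Det that] [N robot]] [NP [NP [Det that] [N sentence]] [RelC [Rel which] [VP [V found] [NP [Det some] [N linguist]]]]]]]
The bracketing above is licensed at every node by one of the given productions, with S at the root.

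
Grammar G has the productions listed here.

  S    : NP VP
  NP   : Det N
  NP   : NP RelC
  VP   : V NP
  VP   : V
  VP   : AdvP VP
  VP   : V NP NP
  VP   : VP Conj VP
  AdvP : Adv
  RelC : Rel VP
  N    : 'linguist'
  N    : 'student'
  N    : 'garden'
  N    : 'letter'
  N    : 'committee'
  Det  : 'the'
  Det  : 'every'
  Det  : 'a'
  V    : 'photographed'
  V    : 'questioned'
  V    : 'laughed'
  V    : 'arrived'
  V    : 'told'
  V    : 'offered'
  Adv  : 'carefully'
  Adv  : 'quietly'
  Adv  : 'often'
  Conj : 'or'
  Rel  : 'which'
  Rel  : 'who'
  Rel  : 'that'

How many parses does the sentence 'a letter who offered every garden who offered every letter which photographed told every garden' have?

Two of the 7 distinct bracketings:
[S [NP [NP [Det a] [N letter]] [RelC [Rel who] [VP [V offered] [NP [NP [Det every] [N garden]] [RelC [Rel who] [VP [V offered] [NP [NP [Det every] [N letter]] [RelC [Rel which] [VP [V photographed]]]]]]]]]] [VP [V told] [NP [Det every] [N garden]]]]
[S [NP [NP [Det a] [N letter]] [RelC [Rel who] [VP [V offered] [NP [NP [NP [Det every] [N garden]] [RelC [Rel who] [VP [V offered] [NP [Det every] [N letter]]]]] [RelC [Rel which] [VP [V photographed]]]]]]] [VP [V told] [NP [Det every] [N garden]]]]
The trees differ in how a recursive rule is bracketed over the same span.

7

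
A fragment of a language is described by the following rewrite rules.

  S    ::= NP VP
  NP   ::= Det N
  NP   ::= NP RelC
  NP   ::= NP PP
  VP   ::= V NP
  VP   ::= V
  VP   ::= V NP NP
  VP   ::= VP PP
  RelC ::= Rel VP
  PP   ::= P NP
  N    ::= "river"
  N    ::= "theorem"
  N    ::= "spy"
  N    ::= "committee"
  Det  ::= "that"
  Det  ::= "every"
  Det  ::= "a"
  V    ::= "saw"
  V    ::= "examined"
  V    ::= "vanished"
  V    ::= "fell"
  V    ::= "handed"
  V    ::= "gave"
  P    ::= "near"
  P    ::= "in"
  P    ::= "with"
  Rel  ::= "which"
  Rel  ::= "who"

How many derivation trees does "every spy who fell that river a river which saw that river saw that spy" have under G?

2

The two bracketings:
[S [NP [NP [Det every] [N spy]] [RelC [Rel who] [VP [V fell] [NP [Det that] [N river]] [NP [NP [Det a] [N river]] [RelC [Rel which] [VP [V saw] [NP [Det that] [N river]]]]]]]] [VP [V saw] [NP [Det that] [N spy]]]]
[S [NP [NP [NP [Det every] [N spy]] [RelC [Rel who] [VP [V fell] [NP [Det that] [N river]] [NP [Det a] [N river]]]]] [RelC [Rel which] [VP [V saw] [NP [Det that] [N river]]]]] [VP [V saw] [NP [Det that] [N spy]]]]
The trees differ in how a recursive rule is bracketed over the same span.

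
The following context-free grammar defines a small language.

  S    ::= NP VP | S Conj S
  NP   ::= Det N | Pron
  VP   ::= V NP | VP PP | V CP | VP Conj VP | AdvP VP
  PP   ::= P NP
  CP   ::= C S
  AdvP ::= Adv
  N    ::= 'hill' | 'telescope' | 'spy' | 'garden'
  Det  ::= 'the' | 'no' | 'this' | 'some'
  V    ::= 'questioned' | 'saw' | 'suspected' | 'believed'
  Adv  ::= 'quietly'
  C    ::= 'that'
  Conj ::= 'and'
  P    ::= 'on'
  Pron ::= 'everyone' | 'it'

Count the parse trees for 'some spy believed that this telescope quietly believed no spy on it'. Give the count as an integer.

Two of the 3 distinct bracketings:
[S [NP [Det some] [N spy]] [VP [VP [V believed] [CP [C that] [S [NP [Det this] [N telescope]] [VP [AdvP [Adv quietly]] [VP [V believed] [NP [Det no] [N spy]]]]]]] [PP [P on] [NP [Pron it]]]]]
[S [NP [Det some] [N spy]] [VP [V believed] [CP [C that] [S [NP [Det this] [N telescope]] [VP [VP [AdvP [Adv quietly]] [VP [V believed] [NP [Det no] [N spy]]]] [PP [P on] [NP [Pron it]]]]]]]]
The trees differ in how a recursive rule is bracketed over the same span.

3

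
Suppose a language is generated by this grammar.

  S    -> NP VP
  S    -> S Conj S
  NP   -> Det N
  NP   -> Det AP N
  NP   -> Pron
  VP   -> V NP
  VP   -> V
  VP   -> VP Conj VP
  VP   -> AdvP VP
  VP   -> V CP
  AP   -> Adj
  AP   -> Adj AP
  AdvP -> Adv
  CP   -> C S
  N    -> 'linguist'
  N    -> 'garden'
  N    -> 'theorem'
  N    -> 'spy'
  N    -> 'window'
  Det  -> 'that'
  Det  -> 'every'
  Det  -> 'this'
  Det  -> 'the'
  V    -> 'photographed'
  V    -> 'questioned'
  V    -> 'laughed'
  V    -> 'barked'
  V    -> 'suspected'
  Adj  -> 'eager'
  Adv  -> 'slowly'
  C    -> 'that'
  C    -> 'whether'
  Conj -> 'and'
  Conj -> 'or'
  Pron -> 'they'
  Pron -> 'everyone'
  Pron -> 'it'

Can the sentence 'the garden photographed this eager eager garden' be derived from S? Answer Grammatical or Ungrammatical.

S
  NP
    Det: the
    N: garden
  VP
    V: photographed
    NP
      Det: this
      AP
        Adj: eager
        AP
          Adj: eager
      N: garden
The bracketing above is licensed at every node by one of the given productions, with S at the root.

Grammatical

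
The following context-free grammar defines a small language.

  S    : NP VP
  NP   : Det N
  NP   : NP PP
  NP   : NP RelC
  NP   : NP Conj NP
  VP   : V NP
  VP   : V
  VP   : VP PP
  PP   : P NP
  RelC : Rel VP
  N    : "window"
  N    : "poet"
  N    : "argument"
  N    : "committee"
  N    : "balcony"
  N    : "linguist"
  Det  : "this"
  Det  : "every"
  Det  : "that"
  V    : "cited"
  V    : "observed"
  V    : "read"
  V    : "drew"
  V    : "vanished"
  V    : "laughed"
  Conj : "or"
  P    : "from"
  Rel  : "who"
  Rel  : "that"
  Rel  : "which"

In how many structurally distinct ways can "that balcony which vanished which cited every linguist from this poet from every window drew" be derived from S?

Two of the 9 distinct bracketings:
[S [NP [NP [NP [NP [Det that] [N balcony]] [RelC [Rel which] [VP [V vanished]]]] [RelC [Rel which] [VP [V cited] [NP [Det every] [N linguist]]]]] [PP [P from] [NP [NP [Det this] [N poet]] [PP [P from] [NP [Det every] [N window]]]]]] [VP [V drew]]]
[S [NP [NP [NP [NP [NP [Det that] [N balcony]] [RelC [Rel which] [VP [V vanished]]]] [RelC [Rel which] [VP [V cited] [NP [Det every] [N linguist]]]]] [PP [P from] [NP [Det this] [N poet]]]] [PP [P from] [NP [Det every] [N window]]]] [VP [V drew]]]
The trees differ in how a recursive rule is bracketed over the same span.

9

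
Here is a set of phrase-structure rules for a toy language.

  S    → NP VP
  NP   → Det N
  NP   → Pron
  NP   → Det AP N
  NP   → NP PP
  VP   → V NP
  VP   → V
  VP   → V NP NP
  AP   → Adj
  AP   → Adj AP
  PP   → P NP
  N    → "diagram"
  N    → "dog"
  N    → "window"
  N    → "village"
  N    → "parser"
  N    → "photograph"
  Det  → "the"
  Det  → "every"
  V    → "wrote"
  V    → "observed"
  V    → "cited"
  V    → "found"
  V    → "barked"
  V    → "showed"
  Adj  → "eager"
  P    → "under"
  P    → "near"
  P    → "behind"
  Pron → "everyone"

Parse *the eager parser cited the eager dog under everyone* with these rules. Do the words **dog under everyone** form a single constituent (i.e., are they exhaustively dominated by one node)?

[S [NP [Det the] [AP [Adj eager]] [N parser]] [VP [V cited] [NP [NP [Det the] [AP [Adj eager]] [N dog]] [PP [P under] [NP [Pron everyone]]]]]]
The smallest constituent containing 'dog under everyone' is the NP spanning 'the eager dog under everyone'; no single node in the tree dominates exactly the given words.

No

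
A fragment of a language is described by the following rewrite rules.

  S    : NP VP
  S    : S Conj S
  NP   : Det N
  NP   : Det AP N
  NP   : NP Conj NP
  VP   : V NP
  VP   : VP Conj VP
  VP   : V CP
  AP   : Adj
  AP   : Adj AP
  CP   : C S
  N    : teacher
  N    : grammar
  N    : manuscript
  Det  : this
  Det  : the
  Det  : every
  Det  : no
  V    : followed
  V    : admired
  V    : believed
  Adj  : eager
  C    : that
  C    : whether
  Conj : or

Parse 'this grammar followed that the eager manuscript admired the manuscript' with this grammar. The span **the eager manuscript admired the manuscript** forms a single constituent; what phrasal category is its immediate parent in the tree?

[S [NP [Det this] [N grammar]] [VP [V followed] [CP [C that] [S [NP [Det the] [AP [Adj eager]] [N manuscript]] [VP [V admired] [NP [Det the] [N manuscript]]]]]]]
The span 'the eager manuscript admired the manuscript' is the S node built by S → NP VP.
Its mother is the CP built by CP → C S.

CP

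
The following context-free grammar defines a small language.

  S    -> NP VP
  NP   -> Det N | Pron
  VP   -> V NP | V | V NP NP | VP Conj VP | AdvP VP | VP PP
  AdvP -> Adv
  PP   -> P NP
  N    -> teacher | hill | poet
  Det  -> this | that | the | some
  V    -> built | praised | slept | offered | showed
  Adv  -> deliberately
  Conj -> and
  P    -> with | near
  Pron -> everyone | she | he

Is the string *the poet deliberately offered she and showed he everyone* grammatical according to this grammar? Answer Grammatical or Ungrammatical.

[S [NP [Det the] [N poet]] [VP [VP [AdvP [Adv deliberately]] [VP [V offered] [NP [Pron she]]]] [Conj and] [VP [V showed] [NP [Pron he]] [NP [Pron everyone]]]]]
Each bracket corresponds to one application of a listed rule, so the string is derivable from S.

Grammatical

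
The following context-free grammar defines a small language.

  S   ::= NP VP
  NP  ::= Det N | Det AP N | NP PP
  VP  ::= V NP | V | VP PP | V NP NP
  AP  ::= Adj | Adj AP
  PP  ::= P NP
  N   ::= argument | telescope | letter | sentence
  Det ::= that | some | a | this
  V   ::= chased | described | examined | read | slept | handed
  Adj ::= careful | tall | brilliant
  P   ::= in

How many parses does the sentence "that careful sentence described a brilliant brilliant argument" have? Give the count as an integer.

[S [NP [Det that] [AP [Adj careful]] [N sentence]] [VP [V described] [NP [Det a] [AP [Adj brilliant] [AP [Adj brilliant]]] [N argument]]]]
No rule offers an alternative attachment or grouping for any span, so this is the only derivation.

1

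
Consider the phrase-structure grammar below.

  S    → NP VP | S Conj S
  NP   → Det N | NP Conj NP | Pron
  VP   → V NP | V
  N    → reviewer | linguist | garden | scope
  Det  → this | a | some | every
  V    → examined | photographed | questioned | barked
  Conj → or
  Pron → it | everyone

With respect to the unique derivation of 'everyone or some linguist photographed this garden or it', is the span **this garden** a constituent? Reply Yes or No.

[S [NP [NP [Pron everyone]] [Conj or] [NP [Det some] [N linguist]]] [VP [V photographed] [NP [NP [Det this] [N garden]] [Conj or] [NP [Pron it]]]]]
The words 'this garden' are exhaustively dominated by a single NP node (built by NP → Det N), so they form a constituent.

Yes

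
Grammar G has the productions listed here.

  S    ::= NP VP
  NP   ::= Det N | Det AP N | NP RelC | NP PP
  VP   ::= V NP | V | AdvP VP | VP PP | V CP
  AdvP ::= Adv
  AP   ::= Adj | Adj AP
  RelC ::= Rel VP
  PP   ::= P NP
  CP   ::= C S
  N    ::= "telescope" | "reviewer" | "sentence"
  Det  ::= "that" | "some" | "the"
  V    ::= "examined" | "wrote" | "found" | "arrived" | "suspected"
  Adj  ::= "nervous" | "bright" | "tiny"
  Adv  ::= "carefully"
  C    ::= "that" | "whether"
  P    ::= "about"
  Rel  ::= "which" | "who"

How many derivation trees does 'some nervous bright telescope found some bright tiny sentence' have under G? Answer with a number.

1

[S [NP [Det some] [AP [Adj nervous] [AP [Adj bright]]] [N telescope]] [VP [V found] [NP [Det some] [AP [Adj bright] [AP [Adj tiny]]] [N sentence]]]]
No rule offers an alternative attachment or grouping for any span, so this is the only derivation.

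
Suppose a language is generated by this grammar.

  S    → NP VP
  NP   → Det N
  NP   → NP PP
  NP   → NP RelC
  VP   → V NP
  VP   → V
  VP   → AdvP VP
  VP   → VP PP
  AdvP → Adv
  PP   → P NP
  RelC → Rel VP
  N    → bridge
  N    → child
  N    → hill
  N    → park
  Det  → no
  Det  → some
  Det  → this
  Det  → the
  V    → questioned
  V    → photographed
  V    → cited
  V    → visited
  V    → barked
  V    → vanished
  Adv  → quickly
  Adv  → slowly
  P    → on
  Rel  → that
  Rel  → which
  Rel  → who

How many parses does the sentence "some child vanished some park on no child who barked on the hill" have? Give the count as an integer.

10

Two of the 10 distinct bracketings:
[S [NP [Det some] [N child]] [VP [V vanished] [NP [NP [Det some] [N park]] [PP [P on] [NP [NP [NP [Det no] [N child]] [RelC [Rel who] [VP [V barked]]]] [PP [P on] [NP [Det the] [N hill]]]]]]]]
[S [NP [Det some] [N child]] [VP [V vanished] [NP [NP [Det some] [N park]] [PP [P on] [NP [NP [Det no] [N child]] [RelC [Rel who] [VP [VP [V barked]] [PP [P on] [NP [Det the] [N hill]]]]]]]]]]
The difference turns on whether VP → VP PP is used at the relevant span, versus an alternative expansion of VP.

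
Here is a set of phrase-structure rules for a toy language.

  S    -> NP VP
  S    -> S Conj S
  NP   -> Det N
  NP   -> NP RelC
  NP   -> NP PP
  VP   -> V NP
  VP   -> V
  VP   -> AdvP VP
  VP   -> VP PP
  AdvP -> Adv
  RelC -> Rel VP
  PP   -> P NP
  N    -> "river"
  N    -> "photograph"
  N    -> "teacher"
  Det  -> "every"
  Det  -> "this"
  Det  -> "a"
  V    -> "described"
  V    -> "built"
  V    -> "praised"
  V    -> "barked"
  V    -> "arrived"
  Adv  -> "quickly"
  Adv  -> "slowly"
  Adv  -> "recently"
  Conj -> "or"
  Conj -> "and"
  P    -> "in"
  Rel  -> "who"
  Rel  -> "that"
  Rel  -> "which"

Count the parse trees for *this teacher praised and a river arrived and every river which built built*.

2

The two bracketings:
[S [S [NP [Det this] [N teacher]] [VP [V praised]]] [Conj and] [S [S [NP [Det a] [N river]] [VP [V arrived]]] [Conj and] [S [NP [NP [Det every] [N river]] [RelC [Rel which] [VP [V built]]]] [VP [V built]]]]]
[S [S [S [NP [Det this] [N teacher]] [VP [V praised]]] [Conj and] [S [NP [Det a] [N river]] [VP [V arrived]]]] [Conj and] [S [NP [NP [Det every] [N river]] [RelC [Rel which] [VP [V built]]]] [VP [V built]]]]
The trees differ in how a recursive rule is bracketed over the same span.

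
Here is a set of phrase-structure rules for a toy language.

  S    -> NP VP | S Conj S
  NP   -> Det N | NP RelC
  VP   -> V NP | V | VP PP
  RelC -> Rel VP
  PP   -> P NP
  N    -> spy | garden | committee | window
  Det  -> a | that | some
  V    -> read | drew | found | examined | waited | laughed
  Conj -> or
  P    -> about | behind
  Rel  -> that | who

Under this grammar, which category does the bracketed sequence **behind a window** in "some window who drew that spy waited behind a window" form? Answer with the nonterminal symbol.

PP

S
  NP
    NP
      Det: some
      N: window
    RelC
      Rel: who
      VP
        V: drew
        NP
          Det: that
          N: spy
  VP
    VP
      V: waited
    PP
      P: behind
      NP
        Det: a
        N: window
The span 'behind a window' is the PP node built by PP → P NP.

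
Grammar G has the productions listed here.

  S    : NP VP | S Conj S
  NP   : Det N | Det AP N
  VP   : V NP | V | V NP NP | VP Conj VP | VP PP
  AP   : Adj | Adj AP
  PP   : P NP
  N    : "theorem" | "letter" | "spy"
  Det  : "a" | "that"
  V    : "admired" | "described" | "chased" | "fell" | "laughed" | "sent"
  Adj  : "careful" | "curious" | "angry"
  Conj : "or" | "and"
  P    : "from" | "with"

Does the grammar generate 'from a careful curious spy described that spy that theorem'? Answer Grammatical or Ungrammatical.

Ungrammatical

For S → NP VP, no prefix of the string parses as an NP. The alternative S rule S → S Conj S likewise has no satisfying split.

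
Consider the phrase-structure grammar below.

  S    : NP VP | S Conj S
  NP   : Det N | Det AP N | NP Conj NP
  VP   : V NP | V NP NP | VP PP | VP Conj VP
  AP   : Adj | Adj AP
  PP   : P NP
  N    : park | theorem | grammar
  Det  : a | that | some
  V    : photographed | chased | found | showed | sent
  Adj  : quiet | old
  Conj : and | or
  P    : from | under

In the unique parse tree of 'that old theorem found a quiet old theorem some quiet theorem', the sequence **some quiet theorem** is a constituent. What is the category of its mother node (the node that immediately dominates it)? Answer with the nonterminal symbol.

[S [NP [Det that] [AP [Adj old]] [N theorem]] [VP [V found] [NP [Det a] [AP [Adj quiet] [AP [Adj old]]] [N theorem]] [NP [Det some] [AP [Adj quiet]] [N theorem]]]]
The span 'some quiet theorem' is the NP node built by NP → Det AP N.
Its mother is the VP built by VP → V NP NP.

VP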